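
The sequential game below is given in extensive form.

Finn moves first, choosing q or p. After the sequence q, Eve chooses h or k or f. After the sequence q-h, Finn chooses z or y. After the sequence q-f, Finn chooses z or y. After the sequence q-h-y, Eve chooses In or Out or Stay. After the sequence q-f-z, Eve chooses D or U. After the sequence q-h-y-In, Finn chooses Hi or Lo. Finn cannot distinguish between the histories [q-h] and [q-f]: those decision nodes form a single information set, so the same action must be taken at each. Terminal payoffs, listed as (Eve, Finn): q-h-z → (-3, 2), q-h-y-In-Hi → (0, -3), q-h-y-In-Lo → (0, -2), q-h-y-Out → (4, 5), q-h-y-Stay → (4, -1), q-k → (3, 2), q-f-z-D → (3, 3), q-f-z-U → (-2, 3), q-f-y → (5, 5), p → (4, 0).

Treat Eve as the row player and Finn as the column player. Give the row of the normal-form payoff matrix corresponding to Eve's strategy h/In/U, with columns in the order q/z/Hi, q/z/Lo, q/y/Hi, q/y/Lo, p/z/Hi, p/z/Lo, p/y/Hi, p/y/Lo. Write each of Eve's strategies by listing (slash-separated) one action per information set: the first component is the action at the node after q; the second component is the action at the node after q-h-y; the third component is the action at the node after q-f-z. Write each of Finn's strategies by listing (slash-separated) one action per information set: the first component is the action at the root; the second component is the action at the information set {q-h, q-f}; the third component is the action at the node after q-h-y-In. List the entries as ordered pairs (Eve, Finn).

(-3,2) (-3,2) (0,-3) (0,-2) (4,0) (4,0) (4,0) (4,0)

vs q/z/Hi: Finn plays q → Eve plays h at [q] → Finn plays z at [q-h] → (-3, 2)
vs q/z/Lo: Finn plays q → Eve plays h at [q] → Finn plays z at [q-h] → (-3, 2)
vs q/y/Hi: Finn plays q → Eve plays h at [q] → Finn plays y at [q-h] → Eve plays In at [q-h-y] → Finn plays Hi at [q-h-y-In] → (0, -3)
vs q/y/Lo: Finn plays q → Eve plays h at [q] → Finn plays y at [q-h] → Eve plays In at [q-h-y] → Finn plays Lo at [q-h-y-In] → (0, -2)
vs p/z/Hi: Finn plays p → (4, 0)
vs p/z/Lo: Finn plays p → (4, 0)
vs p/y/Hi: Finn plays p → (4, 0)
vs p/y/Lo: Finn plays p → (4, 0)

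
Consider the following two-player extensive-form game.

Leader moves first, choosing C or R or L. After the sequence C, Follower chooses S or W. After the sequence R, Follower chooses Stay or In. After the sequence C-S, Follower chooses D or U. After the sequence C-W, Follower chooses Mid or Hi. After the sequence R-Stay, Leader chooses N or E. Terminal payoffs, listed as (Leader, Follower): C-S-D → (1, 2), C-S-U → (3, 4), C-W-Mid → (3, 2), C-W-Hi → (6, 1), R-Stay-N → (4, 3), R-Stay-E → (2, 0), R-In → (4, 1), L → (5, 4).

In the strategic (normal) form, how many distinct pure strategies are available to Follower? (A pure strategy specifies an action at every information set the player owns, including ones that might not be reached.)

16

Follower owns the node after C with actions {S, W} — two choices.
Follower owns the node after R with actions {Stay, In} — two choices.
Follower owns the node after C-S with actions {D, U} — two choices.
Follower owns the node after C-W with actions {Mid, Hi} — two choices.
A pure strategy fixes one action at each information set independently, so the count is the product 2 × 2 × 2 × 2 = 16.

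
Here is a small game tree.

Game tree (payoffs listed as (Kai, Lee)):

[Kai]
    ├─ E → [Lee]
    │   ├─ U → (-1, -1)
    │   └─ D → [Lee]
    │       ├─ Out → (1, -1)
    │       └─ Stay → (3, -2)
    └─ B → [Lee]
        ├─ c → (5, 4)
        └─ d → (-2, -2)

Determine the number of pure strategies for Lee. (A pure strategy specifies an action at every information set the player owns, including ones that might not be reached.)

Lee owns the node after E with actions {U, D} — two choices.
Lee owns the node after B with actions {c, d} — two choices.
Lee owns the node after E-D with actions {Out, Stay} — two choices.
A pure strategy fixes one action at each information set independently, so the count is the product 2 × 2 × 2 = 8.
(For reference, Kai has 2 pure strategies, giving a 8×2 normal-form matrix.)

8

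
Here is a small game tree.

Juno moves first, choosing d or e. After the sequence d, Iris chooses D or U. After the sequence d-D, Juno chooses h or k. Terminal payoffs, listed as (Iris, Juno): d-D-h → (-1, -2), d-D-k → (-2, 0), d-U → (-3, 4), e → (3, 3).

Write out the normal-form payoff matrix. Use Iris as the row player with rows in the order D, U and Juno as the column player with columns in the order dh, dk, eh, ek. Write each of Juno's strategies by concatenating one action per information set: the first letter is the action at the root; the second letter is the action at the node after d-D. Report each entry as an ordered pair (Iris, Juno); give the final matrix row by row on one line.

D: (-1,-2) (-2,0) (3,3) (3,3) | U: (-3,4) (-3,4) (3,3) (3,3)

Row D: dh→(-1,-2), dk→(-2,0), eh→(3,3), ek→(3,3)
Row U: dh→(-3,4), dk→(-3,4), eh→(3,3), ek→(3,3)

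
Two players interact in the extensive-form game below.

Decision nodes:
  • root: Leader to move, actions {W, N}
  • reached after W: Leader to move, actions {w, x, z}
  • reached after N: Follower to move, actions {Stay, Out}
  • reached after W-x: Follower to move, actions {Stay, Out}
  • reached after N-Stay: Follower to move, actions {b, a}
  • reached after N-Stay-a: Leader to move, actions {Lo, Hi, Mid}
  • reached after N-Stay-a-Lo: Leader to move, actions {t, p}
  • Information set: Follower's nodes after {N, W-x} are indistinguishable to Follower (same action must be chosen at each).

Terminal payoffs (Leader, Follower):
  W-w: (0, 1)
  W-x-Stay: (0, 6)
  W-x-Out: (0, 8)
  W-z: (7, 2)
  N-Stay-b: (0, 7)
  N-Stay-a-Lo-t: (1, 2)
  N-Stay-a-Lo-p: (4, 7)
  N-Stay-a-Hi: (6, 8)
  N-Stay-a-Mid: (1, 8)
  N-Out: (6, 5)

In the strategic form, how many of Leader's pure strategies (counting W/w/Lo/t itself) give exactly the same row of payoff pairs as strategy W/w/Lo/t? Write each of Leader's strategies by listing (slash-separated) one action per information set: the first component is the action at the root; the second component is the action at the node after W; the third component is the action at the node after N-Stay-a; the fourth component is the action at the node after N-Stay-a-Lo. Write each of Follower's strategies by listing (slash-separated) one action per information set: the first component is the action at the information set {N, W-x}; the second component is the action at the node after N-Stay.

6

Row for W/w/Lo/t (columns Stay/b, Stay/a, Out/b, Out/a): (0,1) (0,1) (0,1) (0,1).
Under W/w/Lo/t, Leader's choice at the node after N-Stay-a and at the node after N-Stay-a-Lo can never be reached regardless of what Follower does, so varying those choices leaves every outcome unchanged.
Holding the reachable choices fixed and varying the unreachable ones freely already gives 3 × 2 = 6 equivalent strategies.
No other strategy reproduces this row, so those 6 are the full class: W/w/Lo/t, W/w/Lo/p, W/w/Hi/t, W/w/Hi/p, W/w/Mid/t, W/w/Mid/p.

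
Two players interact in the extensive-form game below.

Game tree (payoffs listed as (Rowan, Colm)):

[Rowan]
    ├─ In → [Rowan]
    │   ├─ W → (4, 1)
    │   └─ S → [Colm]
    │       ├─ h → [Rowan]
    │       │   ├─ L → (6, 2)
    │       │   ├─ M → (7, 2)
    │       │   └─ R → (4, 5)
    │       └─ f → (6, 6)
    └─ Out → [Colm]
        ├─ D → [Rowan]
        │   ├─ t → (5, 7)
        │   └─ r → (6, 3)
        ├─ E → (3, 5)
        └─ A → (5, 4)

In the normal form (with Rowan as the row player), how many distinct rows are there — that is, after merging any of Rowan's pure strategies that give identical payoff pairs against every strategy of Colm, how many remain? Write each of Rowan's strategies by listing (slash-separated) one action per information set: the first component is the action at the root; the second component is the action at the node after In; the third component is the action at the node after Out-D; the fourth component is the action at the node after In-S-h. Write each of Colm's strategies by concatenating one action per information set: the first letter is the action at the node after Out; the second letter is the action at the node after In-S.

Rowan has 24 pure strategies: In/W/t/L, In/W/t/M, In/W/t/R, In/W/r/L, In/W/r/M, In/W/r/R, In/S/t/L, In/S/t/M, In/S/t/R, In/S/r/L, In/S/r/M, In/S/r/R, Out/W/t/L, Out/W/t/M, Out/W/t/R, Out/W/r/L, Out/W/r/M, Out/W/r/R, Out/S/t/L, Out/S/t/M, Out/S/t/R, Out/S/r/L, Out/S/r/M, Out/S/r/R. Columns: Dh, Df, Eh, Ef, Ah, Af.
{In/W/t/L, In/W/t/M, In/W/t/R, In/W/r/L, In/W/r/M, In/W/r/R} → row (4,1) (4,1) (4,1) (4,1) (4,1) (4,1)
{In/S/t/L, In/S/r/L} → row (6,2) (6,6) (6,2) (6,6) (6,2) (6,6)
{In/S/t/M, In/S/r/M} → row (7,2) (6,6) (7,2) (6,6) (7,2) (6,6)
{In/S/t/R, In/S/r/R} → row (4,5) (6,6) (4,5) (6,6) (4,5) (6,6)
{Out/W/t/L, Out/W/t/M, Out/W/t/R, Out/S/t/L, Out/S/t/M, Out/S/t/R} → row (5,7) (5,7) (3,5) (3,5) (5,4) (5,4)
{Out/W/r/L, Out/W/r/M, Out/W/r/R, Out/S/r/L, Out/S/r/M, Out/S/r/R} → row (6,3) (6,3) (3,5) (3,5) (5,4) (5,4)
That's 6 distinct rows out of 24 strategies.

6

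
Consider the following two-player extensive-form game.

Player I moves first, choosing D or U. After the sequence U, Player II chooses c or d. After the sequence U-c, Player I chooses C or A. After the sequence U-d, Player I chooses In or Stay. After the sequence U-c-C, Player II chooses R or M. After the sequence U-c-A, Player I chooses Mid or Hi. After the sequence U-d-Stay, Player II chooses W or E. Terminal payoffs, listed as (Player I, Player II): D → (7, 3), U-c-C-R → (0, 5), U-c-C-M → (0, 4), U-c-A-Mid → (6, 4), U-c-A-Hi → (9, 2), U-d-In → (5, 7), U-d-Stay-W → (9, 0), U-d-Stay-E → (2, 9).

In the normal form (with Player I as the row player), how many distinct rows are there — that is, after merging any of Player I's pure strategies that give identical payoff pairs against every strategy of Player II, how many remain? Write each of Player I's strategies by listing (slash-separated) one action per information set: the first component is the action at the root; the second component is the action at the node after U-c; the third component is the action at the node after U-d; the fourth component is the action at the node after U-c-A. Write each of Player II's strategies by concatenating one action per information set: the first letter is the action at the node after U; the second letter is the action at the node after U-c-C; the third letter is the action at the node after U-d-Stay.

7

Player I has 16 pure strategies: D/C/In/Mid, D/C/In/Hi, D/C/Stay/Mid, D/C/Stay/Hi, D/A/In/Mid, D/A/In/Hi, D/A/Stay/Mid, D/A/Stay/Hi, U/C/In/Mid, U/C/In/Hi, U/C/Stay/Mid, U/C/Stay/Hi, U/A/In/Mid, U/A/In/Hi, U/A/Stay/Mid, U/A/Stay/Hi. Columns: cRW, cRE, cMW, cME, dRW, dRE, dMW, dME.
{D/C/In/Mid, D/C/In/Hi, D/C/Stay/Mid, D/C/Stay/Hi, D/A/In/Mid, D/A/In/Hi, D/A/Stay/Mid, D/A/Stay/Hi} → row (7,3) (7,3) (7,3) (7,3) (7,3) (7,3) (7,3) (7,3)
{U/C/In/Mid, U/C/In/Hi} → row (0,5) (0,5) (0,4) (0,4) (5,7) (5,7) (5,7) (5,7)
{U/C/Stay/Mid, U/C/Stay/Hi} → row (0,5) (0,5) (0,4) (0,4) (9,0) (2,9) (9,0) (2,9)
{U/A/In/Mid} → row (6,4) (6,4) (6,4) (6,4) (5,7) (5,7) (5,7) (5,7)
{U/A/In/Hi} → row (9,2) (9,2) (9,2) (9,2) (5,7) (5,7) (5,7) (5,7)
{U/A/Stay/Mid} → row (6,4) (6,4) (6,4) (6,4) (9,0) (2,9) (9,0) (2,9)
{U/A/Stay/Hi} → row (9,2) (9,2) (9,2) (9,2) (9,0) (2,9) (9,0) (2,9)
That's 7 distinct rows out of 16 strategies.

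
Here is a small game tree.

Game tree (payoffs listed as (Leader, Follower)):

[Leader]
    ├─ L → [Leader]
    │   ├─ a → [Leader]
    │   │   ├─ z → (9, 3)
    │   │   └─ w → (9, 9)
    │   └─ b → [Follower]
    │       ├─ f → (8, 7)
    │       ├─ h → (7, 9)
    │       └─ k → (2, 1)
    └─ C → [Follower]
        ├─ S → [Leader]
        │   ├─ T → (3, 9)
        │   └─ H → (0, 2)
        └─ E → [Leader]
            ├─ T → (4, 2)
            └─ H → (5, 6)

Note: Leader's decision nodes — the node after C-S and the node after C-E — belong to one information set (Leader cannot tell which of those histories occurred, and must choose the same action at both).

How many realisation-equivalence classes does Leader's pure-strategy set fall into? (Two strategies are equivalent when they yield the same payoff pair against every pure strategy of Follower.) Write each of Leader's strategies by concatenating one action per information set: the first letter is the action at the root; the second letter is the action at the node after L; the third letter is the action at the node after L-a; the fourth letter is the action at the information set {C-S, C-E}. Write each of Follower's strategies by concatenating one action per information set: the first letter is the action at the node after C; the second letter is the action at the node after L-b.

Leader has 16 pure strategies: LazT, LazH, LawT, LawH, LbzT, LbzH, LbwT, LbwH, CazT, CazH, CawT, CawH, CbzT, CbzH, CbwT, CbwH. Columns: Sf, Sh, Sk, Ef, Eh, Ek.
{LazT, LazH} → row (9,3) (9,3) (9,3) (9,3) (9,3) (9,3)
{LawT, LawH} → row (9,9) (9,9) (9,9) (9,9) (9,9) (9,9)
{LbzT, LbzH, LbwT, LbwH} → row (8,7) (7,9) (2,1) (8,7) (7,9) (2,1)
{CazT, CawT, CbzT, CbwT} → row (3,9) (3,9) (3,9) (4,2) (4,2) (4,2)
{CazH, CawH, CbzH, CbwH} → row (0,2) (0,2) (0,2) (5,6) (5,6) (5,6)
That's 5 distinct rows out of 16 strategies.

5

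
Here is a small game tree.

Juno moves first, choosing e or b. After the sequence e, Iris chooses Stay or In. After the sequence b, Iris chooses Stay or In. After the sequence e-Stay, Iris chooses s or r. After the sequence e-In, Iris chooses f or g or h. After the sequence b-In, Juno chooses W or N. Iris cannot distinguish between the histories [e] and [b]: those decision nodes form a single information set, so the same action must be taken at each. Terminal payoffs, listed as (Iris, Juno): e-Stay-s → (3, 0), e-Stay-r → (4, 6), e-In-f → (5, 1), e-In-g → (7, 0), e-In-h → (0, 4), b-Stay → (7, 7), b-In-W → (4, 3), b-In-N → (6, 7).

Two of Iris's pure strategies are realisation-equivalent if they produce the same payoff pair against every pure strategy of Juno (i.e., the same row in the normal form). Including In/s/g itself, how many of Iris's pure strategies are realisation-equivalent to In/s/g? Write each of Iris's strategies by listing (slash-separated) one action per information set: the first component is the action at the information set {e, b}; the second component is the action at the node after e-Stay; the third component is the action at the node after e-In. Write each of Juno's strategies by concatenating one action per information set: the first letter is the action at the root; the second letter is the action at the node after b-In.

Row for In/s/g (columns eW, eN, bW, bN): (7,0) (7,0) (4,3) (6,7).
Under In/s/g, Iris's choice at the node after e-Stay can never be reached regardless of what Juno does, so varying those choices leaves every outcome unchanged.
Holding the reachable choices fixed and varying the unreachable one freely already gives 2 equivalent strategies.
No other strategy reproduces this row, so those 2 are the full class: In/s/g, In/r/g.

2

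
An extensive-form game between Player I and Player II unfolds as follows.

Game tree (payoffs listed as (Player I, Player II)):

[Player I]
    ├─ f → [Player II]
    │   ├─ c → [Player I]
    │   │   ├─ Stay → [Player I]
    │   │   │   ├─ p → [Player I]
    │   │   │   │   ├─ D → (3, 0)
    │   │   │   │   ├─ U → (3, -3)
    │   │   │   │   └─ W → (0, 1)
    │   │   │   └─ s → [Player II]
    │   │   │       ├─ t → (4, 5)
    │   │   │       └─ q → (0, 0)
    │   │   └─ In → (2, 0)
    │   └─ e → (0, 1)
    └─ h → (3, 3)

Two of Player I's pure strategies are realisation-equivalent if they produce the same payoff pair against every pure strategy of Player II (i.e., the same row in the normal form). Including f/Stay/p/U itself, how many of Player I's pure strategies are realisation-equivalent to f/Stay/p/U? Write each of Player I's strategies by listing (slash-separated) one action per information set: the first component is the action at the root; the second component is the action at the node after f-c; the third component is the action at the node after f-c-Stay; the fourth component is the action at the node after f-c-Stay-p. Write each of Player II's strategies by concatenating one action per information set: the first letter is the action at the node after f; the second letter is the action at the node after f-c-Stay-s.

Row for f/Stay/p/U (columns ct, cq, et, eq): (3,-3) (3,-3) (0,1) (0,1).
Every one of Player I's information sets is on the play path for some reply by Player II when Player I follows f/Stay/p/U.
Changing the action at any of them therefore changes at least one column, so only f/Stay/p/U itself gives this row.

1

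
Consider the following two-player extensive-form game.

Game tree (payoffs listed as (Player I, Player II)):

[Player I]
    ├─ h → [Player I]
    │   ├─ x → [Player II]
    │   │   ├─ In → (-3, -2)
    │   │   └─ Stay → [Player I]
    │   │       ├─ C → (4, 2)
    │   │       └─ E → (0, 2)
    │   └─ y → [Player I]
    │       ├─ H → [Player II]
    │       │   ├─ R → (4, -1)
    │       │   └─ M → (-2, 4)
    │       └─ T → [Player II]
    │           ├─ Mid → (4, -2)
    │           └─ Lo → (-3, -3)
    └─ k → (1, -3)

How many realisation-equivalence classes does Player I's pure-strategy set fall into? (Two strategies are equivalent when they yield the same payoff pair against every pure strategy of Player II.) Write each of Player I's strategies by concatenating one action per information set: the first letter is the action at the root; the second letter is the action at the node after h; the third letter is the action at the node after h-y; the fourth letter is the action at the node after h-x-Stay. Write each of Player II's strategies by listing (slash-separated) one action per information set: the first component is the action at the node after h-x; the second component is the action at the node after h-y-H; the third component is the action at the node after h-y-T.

5

Player I has 16 pure strategies: hxHC, hxHE, hxTC, hxTE, hyHC, hyHE, hyTC, hyTE, kxHC, kxHE, kxTC, kxTE, kyHC, kyHE, kyTC, kyTE. Columns: In/R/Mid, In/R/Lo, In/M/Mid, In/M/Lo, Stay/R/Mid, Stay/R/Lo, Stay/M/Mid, Stay/M/Lo.
{hxHC, hxTC} → row (-3,-2) (-3,-2) (-3,-2) (-3,-2) (4,2) (4,2) (4,2) (4,2)
{hxHE, hxTE} → row (-3,-2) (-3,-2) (-3,-2) (-3,-2) (0,2) (0,2) (0,2) (0,2)
{hyHC, hyHE} → row (4,-1) (4,-1) (-2,4) (-2,4) (4,-1) (4,-1) (-2,4) (-2,4)
{hyTC, hyTE} → row (4,-2) (-3,-3) (4,-2) (-3,-3) (4,-2) (-3,-3) (4,-2) (-3,-3)
{kxHC, kxHE, kxTC, kxTE, kyHC, kyHE, kyTC, kyTE} → row (1,-3) (1,-3) (1,-3) (1,-3) (1,-3) (1,-3) (1,-3) (1,-3)
That's 5 distinct rows out of 16 strategies.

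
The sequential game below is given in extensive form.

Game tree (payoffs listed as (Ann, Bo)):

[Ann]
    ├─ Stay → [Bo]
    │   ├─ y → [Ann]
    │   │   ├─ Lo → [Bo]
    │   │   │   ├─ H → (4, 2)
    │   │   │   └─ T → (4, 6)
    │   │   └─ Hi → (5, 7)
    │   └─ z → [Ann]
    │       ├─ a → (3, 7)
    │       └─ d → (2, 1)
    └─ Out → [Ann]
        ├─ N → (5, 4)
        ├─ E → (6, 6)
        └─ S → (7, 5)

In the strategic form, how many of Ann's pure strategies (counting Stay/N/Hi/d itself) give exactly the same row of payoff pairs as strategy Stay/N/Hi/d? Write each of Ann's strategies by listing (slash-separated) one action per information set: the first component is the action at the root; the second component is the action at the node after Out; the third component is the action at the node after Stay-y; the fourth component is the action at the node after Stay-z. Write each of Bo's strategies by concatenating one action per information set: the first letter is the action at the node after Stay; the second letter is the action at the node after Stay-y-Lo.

3

Row for Stay/N/Hi/d (columns yH, yT, zH, zT): (5,7) (5,7) (2,1) (2,1).
Under Stay/N/Hi/d, Ann's choice at the node after Out can never be reached regardless of what Bo does, so varying those choices leaves every outcome unchanged.
Holding the reachable choices fixed and varying the unreachable one freely already gives 3 equivalent strategies.
No other strategy reproduces this row, so those 3 are the full class: Stay/N/Hi/d, Stay/E/Hi/d, Stay/S/Hi/d.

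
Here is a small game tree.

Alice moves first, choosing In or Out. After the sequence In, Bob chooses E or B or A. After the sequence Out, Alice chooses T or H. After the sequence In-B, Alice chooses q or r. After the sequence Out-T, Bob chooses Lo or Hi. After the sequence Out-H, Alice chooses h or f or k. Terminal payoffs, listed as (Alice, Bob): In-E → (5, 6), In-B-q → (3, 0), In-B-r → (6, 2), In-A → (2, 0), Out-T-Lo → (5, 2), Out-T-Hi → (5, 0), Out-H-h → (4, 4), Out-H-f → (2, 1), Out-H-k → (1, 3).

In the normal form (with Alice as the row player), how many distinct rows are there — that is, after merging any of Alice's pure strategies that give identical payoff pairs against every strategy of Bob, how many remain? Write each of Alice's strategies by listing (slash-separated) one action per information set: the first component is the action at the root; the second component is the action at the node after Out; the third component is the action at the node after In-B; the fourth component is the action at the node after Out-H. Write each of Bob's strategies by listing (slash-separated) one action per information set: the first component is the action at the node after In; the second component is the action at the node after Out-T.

Alice has 24 pure strategies: In/T/q/h, In/T/q/f, In/T/q/k, In/T/r/h, In/T/r/f, In/T/r/k, In/H/q/h, In/H/q/f, In/H/q/k, In/H/r/h, In/H/r/f, In/H/r/k, Out/T/q/h, Out/T/q/f, Out/T/q/k, Out/T/r/h, Out/T/r/f, Out/T/r/k, Out/H/q/h, Out/H/q/f, Out/H/q/k, Out/H/r/h, Out/H/r/f, Out/H/r/k. Columns: E/Lo, E/Hi, B/Lo, B/Hi, A/Lo, A/Hi.
{In/T/q/h, In/T/q/f, In/T/q/k, In/H/q/h, In/H/q/f, In/H/q/k} → row (5,6) (5,6) (3,0) (3,0) (2,0) (2,0)
{In/T/r/h, In/T/r/f, In/T/r/k, In/H/r/h, In/H/r/f, In/H/r/k} → row (5,6) (5,6) (6,2) (6,2) (2,0) (2,0)
{Out/T/q/h, Out/T/q/f, Out/T/q/k, Out/T/r/h, Out/T/r/f, Out/T/r/k} → row (5,2) (5,0) (5,2) (5,0) (5,2) (5,0)
{Out/H/q/h, Out/H/r/h} → row (4,4) (4,4) (4,4) (4,4) (4,4) (4,4)
{Out/H/q/f, Out/H/r/f} → row (2,1) (2,1) (2,1) (2,1) (2,1) (2,1)
{Out/H/q/k, Out/H/r/k} → row (1,3) (1,3) (1,3) (1,3) (1,3) (1,3)
That's 6 distinct rows out of 24 strategies.

6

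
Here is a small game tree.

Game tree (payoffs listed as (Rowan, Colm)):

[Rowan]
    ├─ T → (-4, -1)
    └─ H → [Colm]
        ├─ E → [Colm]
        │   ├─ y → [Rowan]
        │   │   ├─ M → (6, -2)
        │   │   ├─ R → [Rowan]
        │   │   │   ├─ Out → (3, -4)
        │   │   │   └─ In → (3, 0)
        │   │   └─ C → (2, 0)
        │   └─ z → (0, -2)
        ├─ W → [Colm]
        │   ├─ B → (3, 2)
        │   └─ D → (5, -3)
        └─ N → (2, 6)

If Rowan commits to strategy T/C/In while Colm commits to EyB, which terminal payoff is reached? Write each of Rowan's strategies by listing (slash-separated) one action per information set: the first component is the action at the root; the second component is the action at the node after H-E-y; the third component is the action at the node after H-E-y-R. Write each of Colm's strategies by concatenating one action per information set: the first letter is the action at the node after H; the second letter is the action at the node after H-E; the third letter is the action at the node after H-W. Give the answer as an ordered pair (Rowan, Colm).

Trace the play path from the root:
  Rowan plays T
→ terminal payoff (-4, -1).
(Rowan's choice at the node after H-E-y is never reached on this path, so it doesn't affect the outcome.)

(-4, -1)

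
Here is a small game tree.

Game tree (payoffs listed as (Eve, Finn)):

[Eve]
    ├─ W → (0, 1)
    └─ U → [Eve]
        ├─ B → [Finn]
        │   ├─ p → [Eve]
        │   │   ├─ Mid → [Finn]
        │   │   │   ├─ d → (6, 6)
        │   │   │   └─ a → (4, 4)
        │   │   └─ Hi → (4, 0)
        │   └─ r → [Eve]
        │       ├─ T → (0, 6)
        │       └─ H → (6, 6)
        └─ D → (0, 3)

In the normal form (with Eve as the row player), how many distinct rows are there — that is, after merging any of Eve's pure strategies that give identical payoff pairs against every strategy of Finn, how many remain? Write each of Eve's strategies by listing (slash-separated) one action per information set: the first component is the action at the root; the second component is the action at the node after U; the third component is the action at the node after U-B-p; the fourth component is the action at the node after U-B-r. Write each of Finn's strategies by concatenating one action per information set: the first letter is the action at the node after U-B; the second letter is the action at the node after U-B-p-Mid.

Eve has 16 pure strategies: W/B/Mid/T, W/B/Mid/H, W/B/Hi/T, W/B/Hi/H, W/D/Mid/T, W/D/Mid/H, W/D/Hi/T, W/D/Hi/H, U/B/Mid/T, U/B/Mid/H, U/B/Hi/T, U/B/Hi/H, U/D/Mid/T, U/D/Mid/H, U/D/Hi/T, U/D/Hi/H. Columns: pd, pa, rd, ra.
{W/B/Mid/T, W/B/Mid/H, W/B/Hi/T, W/B/Hi/H, W/D/Mid/T, W/D/Mid/H, W/D/Hi/T, W/D/Hi/H} → row (0,1) (0,1) (0,1) (0,1)
{U/B/Mid/T} → row (6,6) (4,4) (0,6) (0,6)
{U/B/Mid/H} → row (6,6) (4,4) (6,6) (6,6)
{U/B/Hi/T} → row (4,0) (4,0) (0,6) (0,6)
{U/B/Hi/H} → row (4,0) (4,0) (6,6) (6,6)
{U/D/Mid/T, U/D/Mid/H, U/D/Hi/T, U/D/Hi/H} → row (0,3) (0,3) (0,3) (0,3)
That's 6 distinct rows out of 16 strategies.

6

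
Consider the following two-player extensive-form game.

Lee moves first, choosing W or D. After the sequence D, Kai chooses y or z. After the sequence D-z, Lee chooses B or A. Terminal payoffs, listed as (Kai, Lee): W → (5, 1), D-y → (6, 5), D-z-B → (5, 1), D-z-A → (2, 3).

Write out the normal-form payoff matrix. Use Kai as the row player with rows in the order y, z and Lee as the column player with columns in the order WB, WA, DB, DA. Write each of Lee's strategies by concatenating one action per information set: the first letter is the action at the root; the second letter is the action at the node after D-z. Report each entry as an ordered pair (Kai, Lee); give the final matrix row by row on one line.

y: (5,1) (5,1) (6,5) (6,5) | z: (5,1) (5,1) (5,1) (2,3)

           WB       WA       DB       DA
   y    (5,1)    (5,1)    (6,5)    (6,5)
   z    (5,1)    (5,1)    (5,1)    (2,3)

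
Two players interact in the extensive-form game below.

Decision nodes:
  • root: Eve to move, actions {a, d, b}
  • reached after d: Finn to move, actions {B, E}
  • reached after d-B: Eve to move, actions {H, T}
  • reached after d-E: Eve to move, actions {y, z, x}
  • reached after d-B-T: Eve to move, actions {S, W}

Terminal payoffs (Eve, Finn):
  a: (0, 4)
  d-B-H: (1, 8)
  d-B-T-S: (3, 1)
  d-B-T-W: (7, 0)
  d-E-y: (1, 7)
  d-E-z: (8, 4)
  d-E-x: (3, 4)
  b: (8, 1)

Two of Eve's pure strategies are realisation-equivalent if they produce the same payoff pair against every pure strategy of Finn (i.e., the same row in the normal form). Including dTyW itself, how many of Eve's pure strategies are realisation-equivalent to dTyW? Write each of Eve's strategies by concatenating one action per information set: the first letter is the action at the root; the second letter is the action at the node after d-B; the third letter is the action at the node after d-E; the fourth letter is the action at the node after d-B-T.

1

Row for dTyW (columns B, E): (7,0) (1,7).
Every one of Eve's information sets is on the play path for some reply by Finn when Eve follows dTyW.
Changing the action at any of them therefore changes at least one column, so only dTyW itself gives this row.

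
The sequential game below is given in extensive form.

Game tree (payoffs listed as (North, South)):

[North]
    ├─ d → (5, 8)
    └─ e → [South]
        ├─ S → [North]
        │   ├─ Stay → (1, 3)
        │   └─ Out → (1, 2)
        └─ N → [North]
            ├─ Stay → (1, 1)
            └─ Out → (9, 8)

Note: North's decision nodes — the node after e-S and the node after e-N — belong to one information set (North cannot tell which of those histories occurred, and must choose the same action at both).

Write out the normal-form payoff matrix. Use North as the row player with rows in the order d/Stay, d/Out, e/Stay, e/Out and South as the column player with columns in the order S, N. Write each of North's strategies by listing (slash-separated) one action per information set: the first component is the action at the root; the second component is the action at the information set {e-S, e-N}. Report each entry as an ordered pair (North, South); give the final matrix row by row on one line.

d/Stay: (5,8) (5,8) | d/Out: (5,8) (5,8) | e/Stay: (1,3) (1,1) | e/Out: (1,2) (9,8)

Row d/Stay: S→(5,8), N→(5,8)
Row d/Out: S→(5,8), N→(5,8)
Row e/Stay: S→(1,3), N→(1,1)
Row e/Out: S→(1,2), N→(9,8)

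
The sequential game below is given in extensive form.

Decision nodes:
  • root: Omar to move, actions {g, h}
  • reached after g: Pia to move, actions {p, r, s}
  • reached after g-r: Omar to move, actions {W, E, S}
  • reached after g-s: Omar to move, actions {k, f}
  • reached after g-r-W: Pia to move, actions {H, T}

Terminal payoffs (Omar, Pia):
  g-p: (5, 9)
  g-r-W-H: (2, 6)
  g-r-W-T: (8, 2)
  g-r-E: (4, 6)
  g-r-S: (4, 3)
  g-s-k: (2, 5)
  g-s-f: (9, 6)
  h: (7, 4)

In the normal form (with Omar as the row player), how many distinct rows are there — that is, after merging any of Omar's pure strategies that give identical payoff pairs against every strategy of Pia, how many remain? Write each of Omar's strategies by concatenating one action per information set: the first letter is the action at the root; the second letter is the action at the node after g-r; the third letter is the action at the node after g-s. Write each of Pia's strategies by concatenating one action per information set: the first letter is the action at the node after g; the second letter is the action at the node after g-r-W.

7

Omar has 12 pure strategies: gWk, gWf, gEk, gEf, gSk, gSf, hWk, hWf, hEk, hEf, hSk, hSf. Columns: pH, pT, rH, rT, sH, sT.
{gWk} → row (5,9) (5,9) (2,6) (8,2) (2,5) (2,5)
{gWf} → row (5,9) (5,9) (2,6) (8,2) (9,6) (9,6)
{gEk} → row (5,9) (5,9) (4,6) (4,6) (2,5) (2,5)
{gEf} → row (5,9) (5,9) (4,6) (4,6) (9,6) (9,6)
{gSk} → row (5,9) (5,9) (4,3) (4,3) (2,5) (2,5)
{gSf} → row (5,9) (5,9) (4,3) (4,3) (9,6) (9,6)
{hWk, hWf, hEk, hEf, hSk, hSf} → row (7,4) (7,4) (7,4) (7,4) (7,4) (7,4)
That's 7 distinct rows out of 12 strategies.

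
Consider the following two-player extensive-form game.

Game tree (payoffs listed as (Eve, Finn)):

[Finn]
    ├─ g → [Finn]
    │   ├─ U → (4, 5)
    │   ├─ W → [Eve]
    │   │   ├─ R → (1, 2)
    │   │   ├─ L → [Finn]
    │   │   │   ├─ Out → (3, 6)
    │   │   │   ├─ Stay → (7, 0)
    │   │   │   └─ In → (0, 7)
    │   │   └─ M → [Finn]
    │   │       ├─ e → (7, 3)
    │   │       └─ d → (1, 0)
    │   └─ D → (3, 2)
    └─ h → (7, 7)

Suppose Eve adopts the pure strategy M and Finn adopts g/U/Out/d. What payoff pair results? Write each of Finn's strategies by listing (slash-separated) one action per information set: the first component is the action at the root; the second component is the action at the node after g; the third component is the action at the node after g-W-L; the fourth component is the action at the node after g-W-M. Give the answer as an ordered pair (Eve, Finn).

(4, 5)

Trace the play path from the root:
  Finn plays g
  Finn plays U at [g]
→ terminal payoff (4, 5).
(Eve's choice at the node after g-W is never reached on this path, so it doesn't affect the outcome.)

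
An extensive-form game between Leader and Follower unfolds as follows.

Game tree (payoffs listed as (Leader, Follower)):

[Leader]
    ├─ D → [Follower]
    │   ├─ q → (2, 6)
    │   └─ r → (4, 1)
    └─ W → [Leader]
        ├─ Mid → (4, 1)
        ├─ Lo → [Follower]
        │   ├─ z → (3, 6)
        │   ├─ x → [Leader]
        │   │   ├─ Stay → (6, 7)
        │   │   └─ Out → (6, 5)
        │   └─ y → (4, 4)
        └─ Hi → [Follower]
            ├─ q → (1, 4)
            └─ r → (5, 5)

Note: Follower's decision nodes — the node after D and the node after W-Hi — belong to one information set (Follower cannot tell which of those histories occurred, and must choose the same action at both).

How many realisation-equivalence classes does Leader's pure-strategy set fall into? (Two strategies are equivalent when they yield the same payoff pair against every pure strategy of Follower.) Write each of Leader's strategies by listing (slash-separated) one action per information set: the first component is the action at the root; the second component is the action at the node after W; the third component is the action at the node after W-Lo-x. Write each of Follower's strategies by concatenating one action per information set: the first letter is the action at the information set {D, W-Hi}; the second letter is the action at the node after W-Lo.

Leader has 12 pure strategies: D/Mid/Stay, D/Mid/Out, D/Lo/Stay, D/Lo/Out, D/Hi/Stay, D/Hi/Out, W/Mid/Stay, W/Mid/Out, W/Lo/Stay, W/Lo/Out, W/Hi/Stay, W/Hi/Out. Columns: qz, qx, qy, rz, rx, ry.
{D/Mid/Stay, D/Mid/Out, D/Lo/Stay, D/Lo/Out, D/Hi/Stay, D/Hi/Out} → row (2,6) (2,6) (2,6) (4,1) (4,1) (4,1)
{W/Mid/Stay, W/Mid/Out} → row (4,1) (4,1) (4,1) (4,1) (4,1) (4,1)
{W/Lo/Stay} → row (3,6) (6,7) (4,4) (3,6) (6,7) (4,4)
{W/Lo/Out} → row (3,6) (6,5) (4,4) (3,6) (6,5) (4,4)
{W/Hi/Stay, W/Hi/Out} → row (1,4) (1,4) (1,4) (5,5) (5,5) (5,5)
That's 5 distinct rows out of 12 strategies.

5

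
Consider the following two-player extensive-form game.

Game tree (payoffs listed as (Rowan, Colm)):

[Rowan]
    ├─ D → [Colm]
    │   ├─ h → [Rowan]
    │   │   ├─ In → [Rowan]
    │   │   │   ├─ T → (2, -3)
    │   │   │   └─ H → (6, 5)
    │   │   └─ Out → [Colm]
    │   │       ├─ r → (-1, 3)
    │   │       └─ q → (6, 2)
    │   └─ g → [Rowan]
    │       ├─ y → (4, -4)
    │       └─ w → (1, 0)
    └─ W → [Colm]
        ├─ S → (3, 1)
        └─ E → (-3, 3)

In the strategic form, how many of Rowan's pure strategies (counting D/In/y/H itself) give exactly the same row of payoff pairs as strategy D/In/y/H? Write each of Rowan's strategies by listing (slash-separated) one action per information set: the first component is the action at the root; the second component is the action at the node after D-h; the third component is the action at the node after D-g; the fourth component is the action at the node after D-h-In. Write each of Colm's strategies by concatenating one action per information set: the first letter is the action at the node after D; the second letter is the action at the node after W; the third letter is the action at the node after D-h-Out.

Row for D/In/y/H (columns hSr, hSq, hEr, hEq, gSr, gSq, gEr, gEq): (6,5) (6,5) (6,5) (6,5) (4,-4) (4,-4) (4,-4) (4,-4).
Every one of Rowan's information sets is on the play path for some reply by Colm when Rowan follows D/In/y/H.
Changing the action at any of them therefore changes at least one column, so only D/In/y/H itself gives this row.

1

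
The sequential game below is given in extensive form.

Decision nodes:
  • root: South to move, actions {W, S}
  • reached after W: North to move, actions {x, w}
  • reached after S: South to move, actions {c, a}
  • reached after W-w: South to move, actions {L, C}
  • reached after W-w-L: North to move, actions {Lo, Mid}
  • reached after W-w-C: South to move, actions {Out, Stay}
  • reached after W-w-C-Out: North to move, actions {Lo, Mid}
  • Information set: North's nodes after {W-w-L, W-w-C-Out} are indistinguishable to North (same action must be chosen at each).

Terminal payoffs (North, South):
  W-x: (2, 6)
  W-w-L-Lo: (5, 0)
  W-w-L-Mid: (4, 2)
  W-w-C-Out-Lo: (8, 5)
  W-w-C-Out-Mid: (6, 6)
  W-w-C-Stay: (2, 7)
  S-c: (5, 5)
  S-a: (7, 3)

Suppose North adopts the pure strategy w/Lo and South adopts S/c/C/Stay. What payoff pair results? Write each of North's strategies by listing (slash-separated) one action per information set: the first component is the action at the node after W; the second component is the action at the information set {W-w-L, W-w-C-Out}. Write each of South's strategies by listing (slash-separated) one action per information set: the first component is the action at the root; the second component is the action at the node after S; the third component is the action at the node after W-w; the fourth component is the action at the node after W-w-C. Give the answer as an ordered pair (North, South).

(5, 5)

Trace the play path from the root:
  South plays S
  South plays c at [S]
→ terminal payoff (5, 5).
(North's choice at the node after W is never reached on this path, so it doesn't affect the outcome.)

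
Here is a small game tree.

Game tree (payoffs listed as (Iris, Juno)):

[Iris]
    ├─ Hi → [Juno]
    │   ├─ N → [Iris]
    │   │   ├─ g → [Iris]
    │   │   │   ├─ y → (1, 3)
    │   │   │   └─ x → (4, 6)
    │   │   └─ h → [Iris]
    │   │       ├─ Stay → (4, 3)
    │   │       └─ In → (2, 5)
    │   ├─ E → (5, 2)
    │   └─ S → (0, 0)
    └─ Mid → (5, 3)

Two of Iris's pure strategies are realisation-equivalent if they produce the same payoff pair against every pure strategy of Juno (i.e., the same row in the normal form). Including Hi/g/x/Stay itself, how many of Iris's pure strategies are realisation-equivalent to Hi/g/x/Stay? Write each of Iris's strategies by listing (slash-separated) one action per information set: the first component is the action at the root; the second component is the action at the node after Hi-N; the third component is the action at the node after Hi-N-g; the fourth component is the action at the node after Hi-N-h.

Row for Hi/g/x/Stay (columns N, E, S): (4,6) (5,2) (0,0).
Under Hi/g/x/Stay, Iris's choice at the node after Hi-N-h can never be reached regardless of what Juno does, so varying those choices leaves every outcome unchanged.
Holding the reachable choices fixed and varying the unreachable one freely already gives 2 equivalent strategies.
No other strategy reproduces this row, so those 2 are the full class: Hi/g/x/Stay, Hi/g/x/In.

2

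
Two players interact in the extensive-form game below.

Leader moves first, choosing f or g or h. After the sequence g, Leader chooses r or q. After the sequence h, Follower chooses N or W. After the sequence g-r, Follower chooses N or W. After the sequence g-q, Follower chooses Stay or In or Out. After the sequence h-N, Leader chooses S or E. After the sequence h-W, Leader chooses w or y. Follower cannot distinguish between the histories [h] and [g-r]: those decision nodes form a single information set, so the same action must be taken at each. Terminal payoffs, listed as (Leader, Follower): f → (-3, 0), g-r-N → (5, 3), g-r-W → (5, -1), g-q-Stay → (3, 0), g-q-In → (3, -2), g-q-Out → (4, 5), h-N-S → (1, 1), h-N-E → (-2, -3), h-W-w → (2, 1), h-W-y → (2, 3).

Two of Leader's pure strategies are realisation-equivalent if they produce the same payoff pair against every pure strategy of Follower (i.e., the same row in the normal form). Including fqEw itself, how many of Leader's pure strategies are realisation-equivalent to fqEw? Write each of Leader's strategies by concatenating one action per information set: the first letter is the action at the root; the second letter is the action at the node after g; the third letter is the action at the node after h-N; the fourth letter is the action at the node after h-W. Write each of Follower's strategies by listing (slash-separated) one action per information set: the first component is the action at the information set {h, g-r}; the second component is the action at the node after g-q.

Row for fqEw (columns N/Stay, N/In, N/Out, W/Stay, W/In, W/Out): (-3,0) (-3,0) (-3,0) (-3,0) (-3,0) (-3,0).
Under fqEw, Leader's choice at the node after g and at the node after h-N and at the node after h-W can never be reached regardless of what Follower does, so varying those choices leaves every outcome unchanged.
Holding the reachable choices fixed and varying the unreachable ones freely already gives 2 × 2 × 2 = 8 equivalent strategies.
No other strategy reproduces this row, so those 8 are the full class: frSw, frSy, frEw, frEy, fqSw, fqSy, fqEw, fqEy.

8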